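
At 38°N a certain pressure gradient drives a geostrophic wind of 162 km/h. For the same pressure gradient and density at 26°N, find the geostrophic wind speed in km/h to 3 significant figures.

228 km/h

With the same pressure gradient and density, V_g ∝ 1/f ∝ 1/sin φ.
V₂ = V₁ · sin φ₁ / sin φ₂ = 162 × sin 38° / sin 26°
V₂ = 162 × 0.6157/0.4384 = 228 km/h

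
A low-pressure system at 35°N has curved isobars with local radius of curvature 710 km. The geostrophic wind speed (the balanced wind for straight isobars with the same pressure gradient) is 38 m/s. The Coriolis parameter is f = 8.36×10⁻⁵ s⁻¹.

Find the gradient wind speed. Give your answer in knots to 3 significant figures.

Around a low, centrifugal force acts outward with Coriolis, so pressure-gradient force balances both:
(1/ρ)|∂P/∂n| = fV + V²/R  →  V² + fR·V − fR·V_g = 0
With fR = 8.36×10⁻⁵ × 710×10³ m = 59.4 m/s:
V = [−fR + √((fR)² + 4 fR V_g)]/2 = [−59.4 + √(59.4² + 4×59.4×38)]/2 = 26.3 m/s
Subgeostrophic (V < V_g = 38 m/s), as expected around a low.
Converting: 26.3 m/s × 1.944 = 51.2 knots

51.2 knots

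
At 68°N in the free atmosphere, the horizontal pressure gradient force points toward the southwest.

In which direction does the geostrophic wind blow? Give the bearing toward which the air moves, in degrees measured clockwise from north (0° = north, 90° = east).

315°

The pressure-gradient force points toward the southwest (bearing 225°).
Geostrophic balance: in the Northern Hemisphere the Coriolis force deflects motion to the right, so the geostrophic wind blows 90° to the right of the pressure-gradient force (low pressure on the left).
Rotating 225° by 90° clockwise gives 315° — the wind blows toward the northwest.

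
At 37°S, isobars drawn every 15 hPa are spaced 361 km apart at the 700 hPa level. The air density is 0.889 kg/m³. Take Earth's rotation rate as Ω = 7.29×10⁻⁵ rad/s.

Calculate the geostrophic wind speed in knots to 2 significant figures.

100 knots

Coriolis parameter at 37°S:
f = 2Ω sin φ = 2 × 7.29×10⁻⁵ × sin 37° = 8.77×10⁻⁵ s⁻¹
Pressure gradient: |∂P/∂n| = 1500 Pa / 361000 m = 4.16×10⁻³ Pa/m
Geostrophic balance (pressure-gradient force = Coriolis force):
V_g = (1/(fρ)) |∂P/∂n| = 4.16×10⁻³ / (8.77×10⁻⁵ × 0.889) = 53.3 m/s
Converting: 53.3 m/s × 1.944 = 100 knots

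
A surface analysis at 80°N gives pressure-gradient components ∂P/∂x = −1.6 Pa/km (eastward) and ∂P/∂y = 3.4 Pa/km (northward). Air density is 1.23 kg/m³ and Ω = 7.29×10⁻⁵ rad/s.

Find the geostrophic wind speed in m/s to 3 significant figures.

21.3 m/s

Coriolis parameter at 80°N:
f = 2Ω sin φ = 2 × 7.29×10⁻⁵ × sin 80° = 1.44×10⁻⁴ s⁻¹
Component geostrophic relations (x east, y north):
u_g = −(1/(fρ)) ∂P/∂y,  v_g = (1/(fρ)) ∂P/∂x
u_g = −(3.4×10⁻³)/(1.44×10⁻⁴ × 1.23) = −19.3 m/s;  v_g = (−1.6×10⁻³)/(1.44×10⁻⁴ × 1.23) = −9.06 m/s
|V_g| = √(u_g² + v_g²) = 21.3 m/s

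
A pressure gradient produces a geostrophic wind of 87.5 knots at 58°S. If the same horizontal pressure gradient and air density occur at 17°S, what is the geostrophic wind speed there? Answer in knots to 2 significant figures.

With the same pressure gradient and density, V_g ∝ 1/f ∝ 1/sin φ.
V₂ = V₁ · sin φ₁ / sin φ₂ = 87.5 × sin 58° / sin 17°
V₂ = 87.5 × 0.8480/0.2924 = 250 knots

250 knots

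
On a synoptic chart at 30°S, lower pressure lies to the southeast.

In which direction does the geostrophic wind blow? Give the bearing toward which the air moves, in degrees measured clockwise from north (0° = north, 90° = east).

045°

The pressure-gradient force points toward the southeast (bearing 135°).
Geostrophic balance: in the Southern Hemisphere the Coriolis force deflects motion to the left, so the geostrophic wind blows 90° to the left of the pressure-gradient force (low pressure on the right).
Rotating 135° by 90° counterclockwise gives 045° — the wind blows toward the northeast.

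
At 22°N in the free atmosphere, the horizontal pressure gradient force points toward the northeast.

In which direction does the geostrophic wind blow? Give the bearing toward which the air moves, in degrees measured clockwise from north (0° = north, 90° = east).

135°

The pressure-gradient force points toward the northeast (bearing 045°).
Geostrophic balance: in the Northern Hemisphere the Coriolis force deflects motion to the right, so the geostrophic wind blows 90° to the right of the pressure-gradient force (low pressure on the left).
Rotating 045° by 90° clockwise gives 135° — the wind blows toward the southeast.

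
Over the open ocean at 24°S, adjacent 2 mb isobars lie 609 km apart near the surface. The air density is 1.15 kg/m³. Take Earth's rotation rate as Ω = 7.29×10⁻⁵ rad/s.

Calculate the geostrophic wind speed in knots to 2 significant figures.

9.4 knots

Coriolis parameter at 24°S:
f = 2Ω sin φ = 2 × 7.29×10⁻⁵ × sin 24° = 5.93×10⁻⁵ s⁻¹
Pressure gradient: |∂P/∂n| = 200 Pa / 609000 m = 3.28×10⁻⁴ Pa/m
Geostrophic balance (pressure-gradient force = Coriolis force):
V_g = (1/(fρ)) |∂P/∂n| = 3.28×10⁻⁴ / (5.93×10⁻⁵ × 1.15) = 4.82 m/s
Converting: 4.82 m/s × 1.944 = 9.4 knots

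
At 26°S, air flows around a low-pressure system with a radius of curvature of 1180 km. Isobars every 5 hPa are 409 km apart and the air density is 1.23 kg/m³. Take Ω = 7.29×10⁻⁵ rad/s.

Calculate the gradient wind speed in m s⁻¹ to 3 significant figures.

Coriolis parameter at 26°S:
f = 2Ω sin φ = 2 × 7.29×10⁻⁵ × sin 26° = 6.39×10⁻⁵ s⁻¹
Pressure gradient: |∂P/∂n| = 500 Pa / 409000 m = 1.22×10⁻³ Pa/m
Geostrophic speed: V_g = |∂P/∂n|/(fρ) = 1.22×10⁻³/(6.39×10⁻⁵ × 1.23) = 15.6 m/s
Around a low, centrifugal force acts outward with Coriolis, so pressure-gradient force balances both:
(1/ρ)|∂P/∂n| = fV + V²/R  →  V² + fR·V − fR·V_g = 0
With fR = 6.39×10⁻⁵ × 1180×10³ m = 75.4 m/s:
V = [−fR + √((fR)² + 4 fR V_g)]/2 = [−75.4 + √(75.4² + 4×75.4×15.6)]/2 = 13.2 m/s
Subgeostrophic (V < V_g = 15.6 m/s), as expected around a low.

13.2 m s⁻¹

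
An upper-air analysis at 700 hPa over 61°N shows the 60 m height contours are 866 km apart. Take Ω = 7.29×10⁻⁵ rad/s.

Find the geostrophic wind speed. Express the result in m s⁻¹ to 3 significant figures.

5.33 m s⁻¹

Coriolis parameter at 61°N:
f = 2Ω sin φ = 2 × 7.29×10⁻⁵ × sin 61° = 1.28×10⁻⁴ s⁻¹
Height gradient: |∂Z/∂n| = 60 m / 866000 m = 6.93×10⁻⁵
On a pressure surface, geostrophic balance gives V_g = (g/f)|∂Z/∂n|:
V_g = 9.81 × 6.93×10⁻⁵ / 1.28×10⁻⁴ = 5.33 m/s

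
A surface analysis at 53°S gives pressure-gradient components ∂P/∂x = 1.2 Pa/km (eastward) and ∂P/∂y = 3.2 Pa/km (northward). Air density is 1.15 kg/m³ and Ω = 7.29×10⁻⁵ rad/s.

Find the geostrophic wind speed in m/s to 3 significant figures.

Coriolis parameter at 53°S:
f = 2Ω sin φ = 2 × 7.29×10⁻⁵ × sin 53° = 1.16×10⁻⁴ s⁻¹
In the Southern Hemisphere f is negative: f = −1.16×10⁻⁴ s⁻¹.
Component geostrophic relations (x east, y north):
u_g = −(1/(fρ)) ∂P/∂y,  v_g = (1/(fρ)) ∂P/∂x
u_g = −(3.2×10⁻³)/(−1.16×10⁻⁴ × 1.15) = 23.9 m/s;  v_g = (1.2×10⁻³)/(−1.16×10⁻⁴ × 1.15) = −8.96 m/s
|V_g| = √(u_g² + v_g²) = 25.5 m/s

25.5 m/s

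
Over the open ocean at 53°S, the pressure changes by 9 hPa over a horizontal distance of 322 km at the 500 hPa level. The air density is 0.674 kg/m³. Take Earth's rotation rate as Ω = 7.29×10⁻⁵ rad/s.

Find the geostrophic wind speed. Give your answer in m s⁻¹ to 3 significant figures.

Coriolis parameter at 53°S:
f = 2Ω sin φ = 2 × 7.29×10⁻⁵ × sin 53° = 1.16×10⁻⁴ s⁻¹
Pressure gradient: |∂P/∂n| = 900 Pa / 322000 m = 2.80×10⁻³ Pa/m
Geostrophic balance (pressure-gradient force = Coriolis force):
V_g = (1/(fρ)) |∂P/∂n| = 2.80×10⁻³ / (1.16×10⁻⁴ × 0.674) = 35.6 m/s

35.6 m s⁻¹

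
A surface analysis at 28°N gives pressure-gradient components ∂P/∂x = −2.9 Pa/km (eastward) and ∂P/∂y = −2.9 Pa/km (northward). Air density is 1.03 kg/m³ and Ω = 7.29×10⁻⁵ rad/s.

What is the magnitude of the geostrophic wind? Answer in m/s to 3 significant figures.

58.2 m/s

Coriolis parameter at 28°N:
f = 2Ω sin φ = 2 × 7.29×10⁻⁵ × sin 28° = 6.84×10⁻⁵ s⁻¹
Component geostrophic relations (x east, y north):
u_g = −(1/(fρ)) ∂P/∂y,  v_g = (1/(fρ)) ∂P/∂x
u_g = −(−2.9×10⁻³)/(6.84×10⁻⁵ × 1.03) = 41.1 m/s;  v_g = (−2.9×10⁻³)/(6.84×10⁻⁵ × 1.03) = −41.1 m/s
|V_g| = √(u_g² + v_g²) = 58.2 m/s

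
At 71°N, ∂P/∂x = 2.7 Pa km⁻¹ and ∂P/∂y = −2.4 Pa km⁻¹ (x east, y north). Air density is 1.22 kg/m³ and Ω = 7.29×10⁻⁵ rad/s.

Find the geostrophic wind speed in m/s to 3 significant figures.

Coriolis parameter at 71°N:
f = 2Ω sin φ = 2 × 7.29×10⁻⁵ × sin 71° = 1.38×10⁻⁴ s⁻¹
Component geostrophic relations (x east, y north):
u_g = −(1/(fρ)) ∂P/∂y,  v_g = (1/(fρ)) ∂P/∂x
u_g = −(−2.4×10⁻³)/(1.38×10⁻⁴ × 1.22) = 14.3 m/s;  v_g = (2.7×10⁻³)/(1.38×10⁻⁴ × 1.22) = 16.1 m/s
|V_g| = √(u_g² + v_g²) = 21.5 m/s

21.5 m/s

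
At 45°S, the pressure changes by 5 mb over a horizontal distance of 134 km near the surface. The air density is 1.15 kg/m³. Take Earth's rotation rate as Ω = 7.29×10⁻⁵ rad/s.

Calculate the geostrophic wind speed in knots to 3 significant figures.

61.2 knots

Coriolis parameter at 45°S:
f = 2Ω sin φ = 2 × 7.29×10⁻⁵ × sin 45° = 1.03×10⁻⁴ s⁻¹
Pressure gradient: |∂P/∂n| = 500 Pa / 134000 m = 3.73×10⁻³ Pa/m
Geostrophic balance (pressure-gradient force = Coriolis force):
V_g = (1/(fρ)) |∂P/∂n| = 3.73×10⁻³ / (1.03×10⁻⁴ × 1.15) = 31.5 m/s
Converting: 31.5 m/s × 1.944 = 61.2 knots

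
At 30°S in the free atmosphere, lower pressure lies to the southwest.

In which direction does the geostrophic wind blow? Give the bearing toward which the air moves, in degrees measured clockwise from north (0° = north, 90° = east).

135°

The pressure-gradient force points toward the southwest (bearing 225°).
Geostrophic balance: in the Southern Hemisphere the Coriolis force deflects motion to the left, so the geostrophic wind blows 90° to the left of the pressure-gradient force (low pressure on the right).
Rotating 225° by 90° counterclockwise gives 135° — the wind blows toward the southeast.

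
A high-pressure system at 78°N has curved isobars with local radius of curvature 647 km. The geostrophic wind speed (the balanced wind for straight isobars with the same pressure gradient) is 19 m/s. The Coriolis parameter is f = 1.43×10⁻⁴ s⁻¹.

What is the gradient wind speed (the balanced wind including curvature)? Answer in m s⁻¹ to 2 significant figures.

27 m s⁻¹

Around a high, pressure-gradient force acts outward with centrifugal, so Coriolis balances both:
fV = (1/ρ)|∂P/∂n| + V²/R  →  V² − fR·V + fR·V_g = 0
With fR = 1.43×10⁻⁴ × 647×10³ m = 92.5 m/s:
V = [fR − √((fR)² − 4 fR V_g)]/2 = [92.5 − √(92.5² − 4×92.5×19)]/2 = 26.7 m/s
Supergeostrophic (V > V_g = 19 m/s), as expected around a high.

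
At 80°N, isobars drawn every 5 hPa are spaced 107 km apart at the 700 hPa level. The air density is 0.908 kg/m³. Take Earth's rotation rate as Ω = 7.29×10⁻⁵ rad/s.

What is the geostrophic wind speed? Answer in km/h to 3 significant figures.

129 km/h

Coriolis parameter at 80°N:
f = 2Ω sin φ = 2 × 7.29×10⁻⁵ × sin 80° = 1.44×10⁻⁴ s⁻¹
Pressure gradient: |∂P/∂n| = 500 Pa / 107000 m = 4.67×10⁻³ Pa/m
Geostrophic balance (pressure-gradient force = Coriolis force):
V_g = (1/(fρ)) |∂P/∂n| = 4.67×10⁻³ / (1.44×10⁻⁴ × 0.908) = 35.8 m/s
Converting: 35.8 m/s × 3.6 = 129 km/h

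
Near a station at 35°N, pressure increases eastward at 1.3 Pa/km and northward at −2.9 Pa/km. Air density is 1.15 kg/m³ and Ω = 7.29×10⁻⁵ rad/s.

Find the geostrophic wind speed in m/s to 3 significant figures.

33.0 m/s

Coriolis parameter at 35°N:
f = 2Ω sin φ = 2 × 7.29×10⁻⁵ × sin 35° = 8.36×10⁻⁵ s⁻¹
Component geostrophic relations (x east, y north):
u_g = −(1/(fρ)) ∂P/∂y,  v_g = (1/(fρ)) ∂P/∂x
u_g = −(−2.9×10⁻³)/(8.36×10⁻⁵ × 1.15) = 30.2 m/s;  v_g = (1.3×10⁻³)/(8.36×10⁻⁵ × 1.15) = 13.5 m/s
|V_g| = √(u_g² + v_g²) = 33.0 m/s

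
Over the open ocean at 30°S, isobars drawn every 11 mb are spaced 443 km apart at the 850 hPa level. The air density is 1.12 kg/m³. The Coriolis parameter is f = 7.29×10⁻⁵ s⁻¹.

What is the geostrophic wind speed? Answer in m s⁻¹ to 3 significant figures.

30.4 m s⁻¹

Pressure gradient: |∂P/∂n| = 1100 Pa / 443000 m = 2.48×10⁻³ Pa/m
Geostrophic balance (pressure-gradient force = Coriolis force):
V_g = (1/(fρ)) |∂P/∂n| = 2.48×10⁻³ / (7.29×10⁻⁵ × 1.12) = 30.4 m/s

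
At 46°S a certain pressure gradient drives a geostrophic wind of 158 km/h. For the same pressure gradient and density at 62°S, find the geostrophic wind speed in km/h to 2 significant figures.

With the same pressure gradient and density, V_g ∝ 1/f ∝ 1/sin φ.
V₂ = V₁ · sin φ₁ / sin φ₂ = 158 × sin 46° / sin 62°
V₂ = 158 × 0.7193/0.8829 = 130 km/h

130 km/h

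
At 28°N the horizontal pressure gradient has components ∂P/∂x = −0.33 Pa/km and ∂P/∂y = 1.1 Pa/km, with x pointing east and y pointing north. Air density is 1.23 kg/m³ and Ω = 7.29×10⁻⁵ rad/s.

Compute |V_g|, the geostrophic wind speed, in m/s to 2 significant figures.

14 m/s

Coriolis parameter at 28°N:
f = 2Ω sin φ = 2 × 7.29×10⁻⁵ × sin 28° = 6.84×10⁻⁵ s⁻¹
Component geostrophic relations (x east, y north):
u_g = −(1/(fρ)) ∂P/∂y,  v_g = (1/(fρ)) ∂P/∂x
u_g = −(1.1×10⁻³)/(6.84×10⁻⁵ × 1.23) = −13.1 m/s;  v_g = (−0.33×10⁻³)/(6.84×10⁻⁵ × 1.23) = −3.92 m/s
|V_g| = √(u_g² + v_g²) = 13.6 m/s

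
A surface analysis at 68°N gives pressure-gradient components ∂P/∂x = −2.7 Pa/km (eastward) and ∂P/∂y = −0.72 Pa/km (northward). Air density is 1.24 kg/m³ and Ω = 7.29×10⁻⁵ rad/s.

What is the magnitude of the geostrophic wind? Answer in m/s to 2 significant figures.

17 m/s

Coriolis parameter at 68°N:
f = 2Ω sin φ = 2 × 7.29×10⁻⁵ × sin 68° = 1.35×10⁻⁴ s⁻¹
Component geostrophic relations (x east, y north):
u_g = −(1/(fρ)) ∂P/∂y,  v_g = (1/(fρ)) ∂P/∂x
u_g = −(−0.72×10⁻³)/(1.35×10⁻⁴ × 1.24) = 4.30 m/s;  v_g = (−2.7×10⁻³)/(1.35×10⁻⁴ × 1.24) = −16.1 m/s
|V_g| = √(u_g² + v_g²) = 16.7 m/s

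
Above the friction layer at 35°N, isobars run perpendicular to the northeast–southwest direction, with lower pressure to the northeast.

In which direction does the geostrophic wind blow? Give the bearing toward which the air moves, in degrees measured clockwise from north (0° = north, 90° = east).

135°

The pressure-gradient force points toward the northeast (bearing 045°).
Geostrophic balance: in the Northern Hemisphere the Coriolis force deflects motion to the right, so the geostrophic wind blows 90° to the right of the pressure-gradient force (low pressure on the left).
Rotating 045° by 90° clockwise gives 135° — the wind blows toward the southeast.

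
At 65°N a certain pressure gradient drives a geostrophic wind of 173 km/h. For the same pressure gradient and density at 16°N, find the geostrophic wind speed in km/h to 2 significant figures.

With the same pressure gradient and density, V_g ∝ 1/f ∝ 1/sin φ.
V₂ = V₁ · sin φ₁ / sin φ₂ = 173 × sin 65° / sin 16°
V₂ = 173 × 0.9063/0.2756 = 570 km/h

570 km/h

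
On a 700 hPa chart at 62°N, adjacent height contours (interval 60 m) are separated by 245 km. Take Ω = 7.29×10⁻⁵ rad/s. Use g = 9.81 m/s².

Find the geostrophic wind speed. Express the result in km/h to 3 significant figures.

Coriolis parameter at 62°N:
f = 2Ω sin φ = 2 × 7.29×10⁻⁵ × sin 62° = 1.29×10⁻⁴ s⁻¹
Height gradient: |∂Z/∂n| = 60 m / 245000 m = 2.45×10⁻⁴
On a pressure surface, geostrophic balance gives V_g = (g/f)|∂Z/∂n|:
V_g = 9.81 × 2.45×10⁻⁴ / 1.29×10⁻⁴ = 18.7 m/s
Converting: 18.7 m/s × 3.6 = 67.2 km/h

67.2 km/h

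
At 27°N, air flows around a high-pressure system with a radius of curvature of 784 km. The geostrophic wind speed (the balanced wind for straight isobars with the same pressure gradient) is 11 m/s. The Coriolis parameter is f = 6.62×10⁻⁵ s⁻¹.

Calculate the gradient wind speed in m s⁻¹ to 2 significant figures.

16 m s⁻¹

Around a high, pressure-gradient force acts outward with centrifugal, so Coriolis balances both:
fV = (1/ρ)|∂P/∂n| + V²/R  →  V² − fR·V + fR·V_g = 0
With fR = 6.62×10⁻⁵ × 784×10³ m = 51.9 m/s:
V = [fR − √((fR)² − 4 fR V_g)]/2 = [51.9 − √(51.9² − 4×51.9×11)]/2 = 15.8 m/s
Supergeostrophic (V > V_g = 11 m/s), as expected around a high.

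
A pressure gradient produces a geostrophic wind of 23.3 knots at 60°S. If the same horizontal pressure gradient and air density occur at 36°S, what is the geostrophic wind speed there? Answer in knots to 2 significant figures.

34 knots

With the same pressure gradient and density, V_g ∝ 1/f ∝ 1/sin φ.
V₂ = V₁ · sin φ₁ / sin φ₂ = 23.3 × sin 60° / sin 36°
V₂ = 23.3 × 0.8660/0.5878 = 34 knots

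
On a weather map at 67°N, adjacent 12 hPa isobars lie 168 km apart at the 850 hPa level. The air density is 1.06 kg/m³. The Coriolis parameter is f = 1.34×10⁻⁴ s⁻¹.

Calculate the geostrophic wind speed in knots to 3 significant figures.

Pressure gradient: |∂P/∂n| = 1200 Pa / 168000 m = 7.14×10⁻³ Pa/m
Geostrophic balance (pressure-gradient force = Coriolis force):
V_g = (1/(fρ)) |∂P/∂n| = 7.14×10⁻³ / (1.34×10⁻⁴ × 1.06) = 50.3 m/s
Converting: 50.3 m/s × 1.944 = 97.8 knots

97.8 knots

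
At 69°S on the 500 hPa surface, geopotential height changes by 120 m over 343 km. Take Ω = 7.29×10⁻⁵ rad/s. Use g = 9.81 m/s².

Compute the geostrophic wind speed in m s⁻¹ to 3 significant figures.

Coriolis parameter at 69°S:
f = 2Ω sin φ = 2 × 7.29×10⁻⁵ × sin 69° = 1.36×10⁻⁴ s⁻¹
Height gradient: |∂Z/∂n| = 120 m / 343000 m = 3.50×10⁻⁴
On a pressure surface, geostrophic balance gives V_g = (g/f)|∂Z/∂n|:
V_g = 9.81 × 3.50×10⁻⁴ / 1.36×10⁻⁴ = 25.2 m/s

25.2 m s⁻¹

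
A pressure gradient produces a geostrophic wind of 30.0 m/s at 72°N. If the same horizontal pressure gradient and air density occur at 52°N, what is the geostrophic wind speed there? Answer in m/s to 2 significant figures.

With the same pressure gradient and density, V_g ∝ 1/f ∝ 1/sin φ.
V₂ = V₁ · sin φ₁ / sin φ₂ = 30.0 × sin 72° / sin 52°
V₂ = 30.0 × 0.9511/0.7880 = 36 m/s

36 m/s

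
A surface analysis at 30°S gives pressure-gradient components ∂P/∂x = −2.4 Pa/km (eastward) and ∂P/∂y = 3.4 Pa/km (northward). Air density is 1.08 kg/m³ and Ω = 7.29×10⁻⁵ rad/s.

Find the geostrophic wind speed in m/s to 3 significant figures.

52.9 m/s

Coriolis parameter at 30°S:
f = 2Ω sin φ = 2 × 7.29×10⁻⁵ × sin 30° = 7.29×10⁻⁵ s⁻¹
In the Southern Hemisphere f is negative: f = −7.29×10⁻⁵ s⁻¹.
Component geostrophic relations (x east, y north):
u_g = −(1/(fρ)) ∂P/∂y,  v_g = (1/(fρ)) ∂P/∂x
u_g = −(3.4×10⁻³)/(−7.29×10⁻⁵ × 1.08) = 43.2 m/s;  v_g = (−2.4×10⁻³)/(−7.29×10⁻⁵ × 1.08) = 30.5 m/s
|V_g| = √(u_g² + v_g²) = 52.9 m/s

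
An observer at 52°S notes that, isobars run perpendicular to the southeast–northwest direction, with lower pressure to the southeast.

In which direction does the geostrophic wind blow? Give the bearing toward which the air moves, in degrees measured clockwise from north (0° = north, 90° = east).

The pressure-gradient force points toward the southeast (bearing 135°).
Geostrophic balance: in the Southern Hemisphere the Coriolis force deflects motion to the left, so the geostrophic wind blows 90° to the left of the pressure-gradient force (low pressure on the right).
Rotating 135° by 90° counterclockwise gives 045° — the wind blows toward the northeast.

045°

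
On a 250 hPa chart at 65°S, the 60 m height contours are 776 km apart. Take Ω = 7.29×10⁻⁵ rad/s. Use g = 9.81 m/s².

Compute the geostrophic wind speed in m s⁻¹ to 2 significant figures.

Coriolis parameter at 65°S:
f = 2Ω sin φ = 2 × 7.29×10⁻⁵ × sin 65° = 1.32×10⁻⁴ s⁻¹
Height gradient: |∂Z/∂n| = 60 m / 776000 m = 7.73×10⁻⁵
On a pressure surface, geostrophic balance gives V_g = (g/f)|∂Z/∂n|:
V_g = 9.81 × 7.73×10⁻⁵ / 1.32×10⁻⁴ = 5.74 m/s

5.7 m s⁻¹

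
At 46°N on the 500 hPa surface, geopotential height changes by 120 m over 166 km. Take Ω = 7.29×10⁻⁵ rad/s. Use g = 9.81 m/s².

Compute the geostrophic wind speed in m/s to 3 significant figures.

Coriolis parameter at 46°N:
f = 2Ω sin φ = 2 × 7.29×10⁻⁵ × sin 46° = 1.05×10⁻⁴ s⁻¹
Height gradient: |∂Z/∂n| = 120 m / 166000 m = 7.23×10⁻⁴
On a pressure surface, geostrophic balance gives V_g = (g/f)|∂Z/∂n|:
V_g = 9.81 × 7.23×10⁻⁴ / 1.05×10⁻⁴ = 67.6 m/s

67.6 m/s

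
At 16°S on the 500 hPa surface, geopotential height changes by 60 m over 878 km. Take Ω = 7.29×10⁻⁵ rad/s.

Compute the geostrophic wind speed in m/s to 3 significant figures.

Coriolis parameter at 16°S:
f = 2Ω sin φ = 2 × 7.29×10⁻⁵ × sin 16° = 4.02×10⁻⁵ s⁻¹
Height gradient: |∂Z/∂n| = 60 m / 878000 m = 6.83×10⁻⁵
On a pressure surface, geostrophic balance gives V_g = (g/f)|∂Z/∂n|:
V_g = 9.81 × 6.83×10⁻⁵ / 4.02×10⁻⁵ = 16.7 m/s

16.7 m/s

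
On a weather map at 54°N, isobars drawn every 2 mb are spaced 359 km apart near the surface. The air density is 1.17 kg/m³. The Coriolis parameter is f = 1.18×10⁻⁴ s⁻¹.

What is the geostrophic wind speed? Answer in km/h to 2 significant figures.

15 km/h

Pressure gradient: |∂P/∂n| = 200 Pa / 359000 m = 5.57×10⁻⁴ Pa/m
Geostrophic balance (pressure-gradient force = Coriolis force):
V_g = (1/(fρ)) |∂P/∂n| = 5.57×10⁻⁴ / (1.18×10⁻⁴ × 1.17) = 4.04 m/s
Converting: 4.04 m/s × 3.6 = 15 km/h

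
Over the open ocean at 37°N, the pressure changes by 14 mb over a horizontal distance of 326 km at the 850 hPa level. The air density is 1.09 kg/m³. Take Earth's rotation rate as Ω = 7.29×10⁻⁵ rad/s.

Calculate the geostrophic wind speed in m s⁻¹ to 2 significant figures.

45 m s⁻¹

Coriolis parameter at 37°N:
f = 2Ω sin φ = 2 × 7.29×10⁻⁵ × sin 37° = 8.77×10⁻⁵ s⁻¹
Pressure gradient: |∂P/∂n| = 1400 Pa / 326000 m = 4.29×10⁻³ Pa/m
Geostrophic balance (pressure-gradient force = Coriolis force):
V_g = (1/(fρ)) |∂P/∂n| = 4.29×10⁻³ / (8.77×10⁻⁵ × 1.09) = 44.9 m/s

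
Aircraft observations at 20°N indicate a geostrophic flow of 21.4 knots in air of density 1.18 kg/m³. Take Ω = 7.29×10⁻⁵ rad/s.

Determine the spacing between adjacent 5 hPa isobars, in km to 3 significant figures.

772 km

Coriolis parameter at 20°N:
f = 2Ω sin φ = 2 × 7.29×10⁻⁵ × sin 20° = 4.99×10⁻⁵ s⁻¹
Wind speed in SI: 21.4 knots = 11.0 m/s
Geostrophic balance rearranged: |∂P/∂n| = f ρ V_g
|∂P/∂n| = 4.99×10⁻⁵ × 1.18 × 11.0 = 6.48×10⁻⁴ Pa/m
Isobar spacing: Δn = ΔP/|∂P/∂n| = 500 Pa / 6.48×10⁻⁴ Pa/m = 771839 m ≈ 772 km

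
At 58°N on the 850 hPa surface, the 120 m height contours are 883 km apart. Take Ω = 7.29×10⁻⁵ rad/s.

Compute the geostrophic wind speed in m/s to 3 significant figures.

Coriolis parameter at 58°N:
f = 2Ω sin φ = 2 × 7.29×10⁻⁵ × sin 58° = 1.24×10⁻⁴ s⁻¹
Height gradient: |∂Z/∂n| = 120 m / 883000 m = 1.36×10⁻⁴
On a pressure surface, geostrophic balance gives V_g = (g/f)|∂Z/∂n|:
V_g = 9.81 × 1.36×10⁻⁴ / 1.24×10⁻⁴ = 10.8 m/s

10.8 m/s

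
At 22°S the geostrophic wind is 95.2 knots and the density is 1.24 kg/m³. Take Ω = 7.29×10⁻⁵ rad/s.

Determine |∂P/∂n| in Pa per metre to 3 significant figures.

Coriolis parameter at 22°S:
f = 2Ω sin φ = 2 × 7.29×10⁻⁵ × sin 22° = 5.46×10⁻⁵ s⁻¹
Wind speed in SI: 95.2 knots = 49.0 m/s
Geostrophic balance rearranged: |∂P/∂n| = f ρ V_g
|∂P/∂n| = 5.46×10⁻⁵ × 1.24 × 49.0 = 3.32×10⁻³ Pa/m

3.32×10⁻³ Pa/m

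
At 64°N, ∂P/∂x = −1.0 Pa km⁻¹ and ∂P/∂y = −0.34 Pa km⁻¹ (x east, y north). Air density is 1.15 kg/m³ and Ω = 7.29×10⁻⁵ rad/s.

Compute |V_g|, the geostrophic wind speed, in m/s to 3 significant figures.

7.01 m/s

Coriolis parameter at 64°N:
f = 2Ω sin φ = 2 × 7.29×10⁻⁵ × sin 64° = 1.31×10⁻⁴ s⁻¹
Component geostrophic relations (x east, y north):
u_g = −(1/(fρ)) ∂P/∂y,  v_g = (1/(fρ)) ∂P/∂x
u_g = −(−0.34×10⁻³)/(1.31×10⁻⁴ × 1.15) = 2.26 m/s;  v_g = (−1.0×10⁻³)/(1.31×10⁻⁴ × 1.15) = −6.64 m/s
|V_g| = √(u_g² + v_g²) = 7.01 m/s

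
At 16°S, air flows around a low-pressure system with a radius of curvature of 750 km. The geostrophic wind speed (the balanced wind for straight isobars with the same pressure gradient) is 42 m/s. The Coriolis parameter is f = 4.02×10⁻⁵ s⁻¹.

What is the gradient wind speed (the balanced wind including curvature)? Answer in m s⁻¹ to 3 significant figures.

23.6 m s⁻¹

Around a low, centrifugal force acts outward with Coriolis, so pressure-gradient force balances both:
(1/ρ)|∂P/∂n| = fV + V²/R  →  V² + fR·V − fR·V_g = 0
With fR = 4.02×10⁻⁵ × 750×10³ m = 30.2 m/s:
V = [−fR + √((fR)² + 4 fR V_g)]/2 = [−30.2 + √(30.2² + 4×30.2×42)]/2 = 23.6 m/s
Subgeostrophic (V < V_g = 42 m/s), as expected around a low.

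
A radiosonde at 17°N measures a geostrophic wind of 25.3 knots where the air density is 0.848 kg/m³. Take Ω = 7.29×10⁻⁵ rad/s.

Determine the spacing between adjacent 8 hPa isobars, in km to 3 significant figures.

1700 km

Coriolis parameter at 17°N:
f = 2Ω sin φ = 2 × 7.29×10⁻⁵ × sin 17° = 4.26×10⁻⁵ s⁻¹
Wind speed in SI: 25.3 knots = 13.0 m/s
Geostrophic balance rearranged: |∂P/∂n| = f ρ V_g
|∂P/∂n| = 4.26×10⁻⁵ × 0.848 × 13.0 = 4.70×10⁻⁴ Pa/m
Isobar spacing: Δn = ΔP/|∂P/∂n| = 800 Pa / 4.70×10⁻⁴ Pa/m = 1700367 m ≈ 1700 km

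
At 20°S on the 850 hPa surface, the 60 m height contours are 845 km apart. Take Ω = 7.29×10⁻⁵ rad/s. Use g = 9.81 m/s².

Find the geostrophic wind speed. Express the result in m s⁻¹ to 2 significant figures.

14 m s⁻¹

Coriolis parameter at 20°S:
f = 2Ω sin φ = 2 × 7.29×10⁻⁵ × sin 20° = 4.99×10⁻⁵ s⁻¹
Height gradient: |∂Z/∂n| = 60 m / 845000 m = 7.10×10⁻⁵
On a pressure surface, geostrophic balance gives V_g = (g/f)|∂Z/∂n|:
V_g = 9.81 × 7.10×10⁻⁵ / 4.99×10⁻⁵ = 14.0 m/s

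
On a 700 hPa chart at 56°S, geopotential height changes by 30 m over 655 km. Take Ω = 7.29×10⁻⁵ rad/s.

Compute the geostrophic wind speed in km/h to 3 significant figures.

13.4 km/h

Coriolis parameter at 56°S:
f = 2Ω sin φ = 2 × 7.29×10⁻⁵ × sin 56° = 1.21×10⁻⁴ s⁻¹
Height gradient: |∂Z/∂n| = 30 m / 655000 m = 4.58×10⁻⁵
On a pressure surface, geostrophic balance gives V_g = (g/f)|∂Z/∂n|:
V_g = 9.81 × 4.58×10⁻⁵ / 1.21×10⁻⁴ = 3.72 m/s
Converting: 3.72 m/s × 3.6 = 13.4 km/h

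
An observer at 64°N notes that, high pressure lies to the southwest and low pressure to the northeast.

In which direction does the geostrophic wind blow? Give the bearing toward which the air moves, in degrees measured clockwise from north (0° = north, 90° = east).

135°

The pressure-gradient force points toward the northeast (bearing 045°).
Geostrophic balance: in the Northern Hemisphere the Coriolis force deflects motion to the right, so the geostrophic wind blows 90° to the right of the pressure-gradient force (low pressure on the left).
Rotating 045° by 90° clockwise gives 135° — the wind blows toward the southeast.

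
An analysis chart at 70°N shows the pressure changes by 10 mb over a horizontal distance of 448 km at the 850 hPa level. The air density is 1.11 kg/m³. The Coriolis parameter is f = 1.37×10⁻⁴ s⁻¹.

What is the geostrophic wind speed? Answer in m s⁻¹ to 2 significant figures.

15 m s⁻¹

Pressure gradient: |∂P/∂n| = 1000 Pa / 448000 m = 2.23×10⁻³ Pa/m
Geostrophic balance (pressure-gradient force = Coriolis force):
V_g = (1/(fρ)) |∂P/∂n| = 2.23×10⁻³ / (1.37×10⁻⁴ × 1.11) = 14.7 m/s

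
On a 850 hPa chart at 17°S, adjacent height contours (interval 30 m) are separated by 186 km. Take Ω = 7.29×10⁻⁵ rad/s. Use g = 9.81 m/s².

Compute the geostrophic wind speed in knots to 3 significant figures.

Coriolis parameter at 17°S:
f = 2Ω sin φ = 2 × 7.29×10⁻⁵ × sin 17° = 4.26×10⁻⁵ s⁻¹
Height gradient: |∂Z/∂n| = 30 m / 186000 m = 1.61×10⁻⁴
On a pressure surface, geostrophic balance gives V_g = (g/f)|∂Z/∂n|:
V_g = 9.81 × 1.61×10⁻⁴ / 4.26×10⁻⁵ = 37.1 m/s
Converting: 37.1 m/s × 1.944 = 72.2 knots

72.2 knots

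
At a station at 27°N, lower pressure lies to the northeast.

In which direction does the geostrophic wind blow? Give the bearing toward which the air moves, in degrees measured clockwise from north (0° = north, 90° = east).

135°

The pressure-gradient force points toward the northeast (bearing 045°).
Geostrophic balance: in the Northern Hemisphere the Coriolis force deflects motion to the right, so the geostrophic wind blows 90° to the right of the pressure-gradient force (low pressure on the left).
Rotating 045° by 90° clockwise gives 135° — the wind blows toward the southeast.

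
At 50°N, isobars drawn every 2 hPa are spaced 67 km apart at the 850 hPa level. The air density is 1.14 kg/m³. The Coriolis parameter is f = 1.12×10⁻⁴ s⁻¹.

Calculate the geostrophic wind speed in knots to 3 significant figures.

Pressure gradient: |∂P/∂n| = 200 Pa / 67000 m = 2.99×10⁻³ Pa/m
Geostrophic balance (pressure-gradient force = Coriolis force):
V_g = (1/(fρ)) |∂P/∂n| = 2.99×10⁻³ / (1.12×10⁻⁴ × 1.14) = 23.4 m/s
Converting: 23.4 m/s × 1.944 = 45.4 knots

45.4 knots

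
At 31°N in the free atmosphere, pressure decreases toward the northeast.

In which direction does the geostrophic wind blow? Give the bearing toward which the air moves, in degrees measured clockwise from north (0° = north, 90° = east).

135°

The pressure-gradient force points toward the northeast (bearing 045°).
Geostrophic balance: in the Northern Hemisphere the Coriolis force deflects motion to the right, so the geostrophic wind blows 90° to the right of the pressure-gradient force (low pressure on the left).
Rotating 045° by 90° clockwise gives 135° — the wind blows toward the southeast.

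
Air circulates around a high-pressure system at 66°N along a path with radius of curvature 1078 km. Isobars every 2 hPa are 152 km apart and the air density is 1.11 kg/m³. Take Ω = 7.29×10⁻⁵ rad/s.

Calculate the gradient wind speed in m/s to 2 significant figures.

Coriolis parameter at 66°N:
f = 2Ω sin φ = 2 × 7.29×10⁻⁵ × sin 66° = 1.33×10⁻⁴ s⁻¹
Pressure gradient: |∂P/∂n| = 200 Pa / 152000 m = 1.32×10⁻³ Pa/m
Geostrophic speed: V_g = |∂P/∂n|/(fρ) = 1.32×10⁻³/(1.33×10⁻⁴ × 1.11) = 8.90 m/s
Around a high, pressure-gradient force acts outward with centrifugal, so Coriolis balances both:
fV = (1/ρ)|∂P/∂n| + V²/R  →  V² − fR·V + fR·V_g = 0
With fR = 1.33×10⁻⁴ × 1078×10³ m = 144 m/s:
V = [fR − √((fR)² − 4 fR V_g)]/2 = [144 − √(144² − 4×144×8.9)]/2 = 9.53 m/s
Supergeostrophic (V > V_g = 8.9 m/s), as expected around a high.

9.5 m/s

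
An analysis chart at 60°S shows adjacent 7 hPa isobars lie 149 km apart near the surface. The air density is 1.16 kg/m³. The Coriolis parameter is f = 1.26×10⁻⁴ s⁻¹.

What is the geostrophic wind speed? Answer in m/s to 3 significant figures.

32.1 m/s

Pressure gradient: |∂P/∂n| = 700 Pa / 149000 m = 4.70×10⁻³ Pa/m
Geostrophic balance (pressure-gradient force = Coriolis force):
V_g = (1/(fρ)) |∂P/∂n| = 4.70×10⁻³ / (1.26×10⁻⁴ × 1.16) = 32.1 m/s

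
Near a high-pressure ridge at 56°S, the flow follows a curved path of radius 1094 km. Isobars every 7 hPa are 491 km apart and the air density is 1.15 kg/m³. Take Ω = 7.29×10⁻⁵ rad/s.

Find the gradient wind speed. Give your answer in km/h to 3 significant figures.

Coriolis parameter at 56°S:
f = 2Ω sin φ = 2 × 7.29×10⁻⁵ × sin 56° = 1.21×10⁻⁴ s⁻¹
Pressure gradient: |∂P/∂n| = 700 Pa / 491000 m = 1.43×10⁻³ Pa/m
Geostrophic speed: V_g = |∂P/∂n|/(fρ) = 1.43×10⁻³/(1.21×10⁻⁴ × 1.15) = 10.3 m/s
Around a high, pressure-gradient force acts outward with centrifugal, so Coriolis balances both:
fV = (1/ρ)|∂P/∂n| + V²/R  →  V² − fR·V + fR·V_g = 0
With fR = 1.21×10⁻⁴ × 1094×10³ m = 132 m/s:
V = [fR − √((fR)² − 4 fR V_g)]/2 = [132 − √(132² − 4×132×10.3)]/2 = 11.2 m/s
Supergeostrophic (V > V_g = 10.3 m/s), as expected around a high.
Converting: 11.2 m/s × 3.6 = 40.3 km/h

40.3 km/h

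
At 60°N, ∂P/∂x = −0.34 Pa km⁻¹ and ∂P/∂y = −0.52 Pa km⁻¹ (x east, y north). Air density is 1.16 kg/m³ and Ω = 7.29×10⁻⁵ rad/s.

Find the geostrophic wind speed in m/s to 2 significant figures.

Coriolis parameter at 60°N:
f = 2Ω sin φ = 2 × 7.29×10⁻⁵ × sin 60° = 1.26×10⁻⁴ s⁻¹
Component geostrophic relations (x east, y north):
u_g = −(1/(fρ)) ∂P/∂y,  v_g = (1/(fρ)) ∂P/∂x
u_g = −(−0.52×10⁻³)/(1.26×10⁻⁴ × 1.16) = 3.55 m/s;  v_g = (−0.34×10⁻³)/(1.26×10⁻⁴ × 1.16) = −2.32 m/s
|V_g| = √(u_g² + v_g²) = 4.24 m/s

4.2 m/s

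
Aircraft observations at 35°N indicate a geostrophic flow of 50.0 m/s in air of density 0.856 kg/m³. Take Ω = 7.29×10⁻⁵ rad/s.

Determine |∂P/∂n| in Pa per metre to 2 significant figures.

Coriolis parameter at 35°N:
f = 2Ω sin φ = 2 × 7.29×10⁻⁵ × sin 35° = 8.36×10⁻⁵ s⁻¹
Geostrophic balance rearranged: |∂P/∂n| = f ρ V_g
|∂P/∂n| = 8.36×10⁻⁵ × 0.856 × 50.0 = 3.58×10⁻³ Pa/m

3.6×10⁻³ Pa/m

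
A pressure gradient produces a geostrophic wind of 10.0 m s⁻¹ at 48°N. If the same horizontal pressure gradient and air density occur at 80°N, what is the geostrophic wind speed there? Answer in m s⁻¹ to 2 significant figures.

7.5 m s⁻¹

With the same pressure gradient and density, V_g ∝ 1/f ∝ 1/sin φ.
V₂ = V₁ · sin φ₁ / sin φ₂ = 10.0 × sin 48° / sin 80°
V₂ = 10.0 × 0.7431/0.9848 = 7.5 m s⁻¹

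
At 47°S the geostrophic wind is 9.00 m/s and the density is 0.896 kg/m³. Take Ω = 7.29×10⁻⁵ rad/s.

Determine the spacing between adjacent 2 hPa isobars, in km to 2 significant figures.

230 km

Coriolis parameter at 47°S:
f = 2Ω sin φ = 2 × 7.29×10⁻⁵ × sin 47° = 1.07×10⁻⁴ s⁻¹
Geostrophic balance rearranged: |∂P/∂n| = f ρ V_g
|∂P/∂n| = 1.07×10⁻⁴ × 0.896 × 9.00 = 8.60×10⁻⁴ Pa/m
Isobar spacing: Δn = ΔP/|∂P/∂n| = 200 Pa / 8.60×10⁻⁴ Pa/m = 232592 m ≈ 230 km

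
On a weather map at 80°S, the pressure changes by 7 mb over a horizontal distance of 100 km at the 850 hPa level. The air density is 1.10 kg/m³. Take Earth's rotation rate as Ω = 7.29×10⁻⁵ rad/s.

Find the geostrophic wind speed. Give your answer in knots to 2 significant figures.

86 knots

Coriolis parameter at 80°S:
f = 2Ω sin φ = 2 × 7.29×10⁻⁵ × sin 80° = 1.44×10⁻⁴ s⁻¹
Pressure gradient: |∂P/∂n| = 700 Pa / 100000 m = 7.00×10⁻³ Pa/m
Geostrophic balance (pressure-gradient force = Coriolis force):
V_g = (1/(fρ)) |∂P/∂n| = 7.00×10⁻³ / (1.44×10⁻⁴ × 1.10) = 44.3 m/s
Converting: 44.3 m/s × 1.944 = 86 knots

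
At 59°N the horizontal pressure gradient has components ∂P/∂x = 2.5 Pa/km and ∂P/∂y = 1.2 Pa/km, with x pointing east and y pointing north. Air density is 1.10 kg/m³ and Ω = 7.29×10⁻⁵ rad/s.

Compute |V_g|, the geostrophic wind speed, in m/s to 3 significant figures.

Coriolis parameter at 59°N:
f = 2Ω sin φ = 2 × 7.29×10⁻⁵ × sin 59° = 1.25×10⁻⁴ s⁻¹
Component geostrophic relations (x east, y north):
u_g = −(1/(fρ)) ∂P/∂y,  v_g = (1/(fρ)) ∂P/∂x
u_g = −(1.2×10⁻³)/(1.25×10⁻⁴ × 1.10) = −8.73 m/s;  v_g = (2.5×10⁻³)/(1.25×10⁻⁴ × 1.10) = 18.2 m/s
|V_g| = √(u_g² + v_g²) = 20.2 m/s

20.2 m/s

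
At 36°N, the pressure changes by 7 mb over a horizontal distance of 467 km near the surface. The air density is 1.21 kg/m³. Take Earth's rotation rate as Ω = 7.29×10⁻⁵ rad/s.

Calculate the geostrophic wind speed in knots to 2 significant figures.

28 knots

Coriolis parameter at 36°N:
f = 2Ω sin φ = 2 × 7.29×10⁻⁵ × sin 36° = 8.57×10⁻⁵ s⁻¹
Pressure gradient: |∂P/∂n| = 700 Pa / 467000 m = 1.50×10⁻³ Pa/m
Geostrophic balance (pressure-gradient force = Coriolis force):
V_g = (1/(fρ)) |∂P/∂n| = 1.50×10⁻³ / (8.57×10⁻⁵ × 1.21) = 14.5 m/s
Converting: 14.5 m/s × 1.944 = 28 knots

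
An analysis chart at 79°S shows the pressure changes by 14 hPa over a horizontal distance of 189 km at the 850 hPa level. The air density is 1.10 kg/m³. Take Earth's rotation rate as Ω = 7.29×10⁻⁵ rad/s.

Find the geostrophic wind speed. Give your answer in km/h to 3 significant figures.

Coriolis parameter at 79°S:
f = 2Ω sin φ = 2 × 7.29×10⁻⁵ × sin 79° = 1.43×10⁻⁴ s⁻¹
Pressure gradient: |∂P/∂n| = 1400 Pa / 189000 m = 7.41×10⁻³ Pa/m
Geostrophic balance (pressure-gradient force = Coriolis force):
V_g = (1/(fρ)) |∂P/∂n| = 7.41×10⁻³ / (1.43×10⁻⁴ × 1.10) = 47.1 m/s
Converting: 47.1 m/s × 3.6 = 169 km/h

169 km/h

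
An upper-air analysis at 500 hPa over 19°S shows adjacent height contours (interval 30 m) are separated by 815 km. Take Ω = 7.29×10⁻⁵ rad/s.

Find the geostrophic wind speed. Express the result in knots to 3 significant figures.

14.8 knots

Coriolis parameter at 19°S:
f = 2Ω sin φ = 2 × 7.29×10⁻⁵ × sin 19° = 4.75×10⁻⁵ s⁻¹
Height gradient: |∂Z/∂n| = 30 m / 815000 m = 3.68×10⁻⁵
On a pressure surface, geostrophic balance gives V_g = (g/f)|∂Z/∂n|:
V_g = 9.81 × 3.68×10⁻⁵ / 4.75×10⁻⁵ = 7.61 m/s
Converting: 7.61 m/s × 1.944 = 14.8 knots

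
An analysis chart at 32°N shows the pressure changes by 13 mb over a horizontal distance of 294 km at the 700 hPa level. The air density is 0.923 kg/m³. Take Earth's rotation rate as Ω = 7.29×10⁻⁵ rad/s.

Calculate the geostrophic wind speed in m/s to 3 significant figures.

Coriolis parameter at 32°N:
f = 2Ω sin φ = 2 × 7.29×10⁻⁵ × sin 32° = 7.73×10⁻⁵ s⁻¹
Pressure gradient: |∂P/∂n| = 1300 Pa / 294000 m = 4.42×10⁻³ Pa/m
Geostrophic balance (pressure-gradient force = Coriolis force):
V_g = (1/(fρ)) |∂P/∂n| = 4.42×10⁻³ / (7.73×10⁻⁵ × 0.923) = 62.0 m/s

62.0 m/s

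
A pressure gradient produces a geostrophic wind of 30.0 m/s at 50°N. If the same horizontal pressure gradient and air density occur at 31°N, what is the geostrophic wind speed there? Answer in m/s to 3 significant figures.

With the same pressure gradient and density, V_g ∝ 1/f ∝ 1/sin φ.
V₂ = V₁ · sin φ₁ / sin φ₂ = 30.0 × sin 50° / sin 31°
V₂ = 30.0 × 0.7660/0.5150 = 44.6 m/s

44.6 m/s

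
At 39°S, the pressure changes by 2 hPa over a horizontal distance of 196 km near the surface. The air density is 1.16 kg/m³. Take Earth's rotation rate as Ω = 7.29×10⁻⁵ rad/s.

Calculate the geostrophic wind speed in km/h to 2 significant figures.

35 km/h

Coriolis parameter at 39°S:
f = 2Ω sin φ = 2 × 7.29×10⁻⁵ × sin 39° = 9.18×10⁻⁵ s⁻¹
Pressure gradient: |∂P/∂n| = 200 Pa / 196000 m = 1.02×10⁻³ Pa/m
Geostrophic balance (pressure-gradient force = Coriolis force):
V_g = (1/(fρ)) |∂P/∂n| = 1.02×10⁻³ / (9.18×10⁻⁵ × 1.16) = 9.59 m/s
Converting: 9.59 m/s × 3.6 = 35 km/h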